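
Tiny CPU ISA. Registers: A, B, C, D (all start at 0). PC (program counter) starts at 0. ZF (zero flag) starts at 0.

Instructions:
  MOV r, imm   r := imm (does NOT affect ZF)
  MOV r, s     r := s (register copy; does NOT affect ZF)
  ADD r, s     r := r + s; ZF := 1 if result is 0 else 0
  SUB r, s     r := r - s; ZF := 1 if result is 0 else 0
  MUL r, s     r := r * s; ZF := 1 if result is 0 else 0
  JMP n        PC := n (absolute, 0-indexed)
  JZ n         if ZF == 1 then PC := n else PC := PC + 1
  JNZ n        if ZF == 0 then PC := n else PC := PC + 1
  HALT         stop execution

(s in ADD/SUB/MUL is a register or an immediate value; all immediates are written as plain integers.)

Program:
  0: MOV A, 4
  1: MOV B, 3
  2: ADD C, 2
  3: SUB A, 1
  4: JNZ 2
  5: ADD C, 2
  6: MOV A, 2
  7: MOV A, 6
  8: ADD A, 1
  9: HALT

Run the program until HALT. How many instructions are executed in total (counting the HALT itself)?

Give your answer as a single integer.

Answer: 19

Derivation:
Step 1: PC=0 exec 'MOV A, 4'. After: A=4 B=0 C=0 D=0 ZF=0 PC=1
Step 2: PC=1 exec 'MOV B, 3'. After: A=4 B=3 C=0 D=0 ZF=0 PC=2
Step 3: PC=2 exec 'ADD C, 2'. After: A=4 B=3 C=2 D=0 ZF=0 PC=3
Step 4: PC=3 exec 'SUB A, 1'. After: A=3 B=3 C=2 D=0 ZF=0 PC=4
Step 5: PC=4 exec 'JNZ 2'. After: A=3 B=3 C=2 D=0 ZF=0 PC=2
Step 6: PC=2 exec 'ADD C, 2'. After: A=3 B=3 C=4 D=0 ZF=0 PC=3
Step 7: PC=3 exec 'SUB A, 1'. After: A=2 B=3 C=4 D=0 ZF=0 PC=4
Step 8: PC=4 exec 'JNZ 2'. After: A=2 B=3 C=4 D=0 ZF=0 PC=2
Step 9: PC=2 exec 'ADD C, 2'. After: A=2 B=3 C=6 D=0 ZF=0 PC=3
Step 10: PC=3 exec 'SUB A, 1'. After: A=1 B=3 C=6 D=0 ZF=0 PC=4
Step 11: PC=4 exec 'JNZ 2'. After: A=1 B=3 C=6 D=0 ZF=0 PC=2
Step 12: PC=2 exec 'ADD C, 2'. After: A=1 B=3 C=8 D=0 ZF=0 PC=3
Step 13: PC=3 exec 'SUB A, 1'. After: A=0 B=3 C=8 D=0 ZF=1 PC=4
Step 14: PC=4 exec 'JNZ 2'. After: A=0 B=3 C=8 D=0 ZF=1 PC=5
Step 15: PC=5 exec 'ADD C, 2'. After: A=0 B=3 C=10 D=0 ZF=0 PC=6
Step 16: PC=6 exec 'MOV A, 2'. After: A=2 B=3 C=10 D=0 ZF=0 PC=7
Step 17: PC=7 exec 'MOV A, 6'. After: A=6 B=3 C=10 D=0 ZF=0 PC=8
Step 18: PC=8 exec 'ADD A, 1'. After: A=7 B=3 C=10 D=0 ZF=0 PC=9
Step 19: PC=9 exec 'HALT'. After: A=7 B=3 C=10 D=0 ZF=0 PC=9 HALTED
Total instructions executed: 19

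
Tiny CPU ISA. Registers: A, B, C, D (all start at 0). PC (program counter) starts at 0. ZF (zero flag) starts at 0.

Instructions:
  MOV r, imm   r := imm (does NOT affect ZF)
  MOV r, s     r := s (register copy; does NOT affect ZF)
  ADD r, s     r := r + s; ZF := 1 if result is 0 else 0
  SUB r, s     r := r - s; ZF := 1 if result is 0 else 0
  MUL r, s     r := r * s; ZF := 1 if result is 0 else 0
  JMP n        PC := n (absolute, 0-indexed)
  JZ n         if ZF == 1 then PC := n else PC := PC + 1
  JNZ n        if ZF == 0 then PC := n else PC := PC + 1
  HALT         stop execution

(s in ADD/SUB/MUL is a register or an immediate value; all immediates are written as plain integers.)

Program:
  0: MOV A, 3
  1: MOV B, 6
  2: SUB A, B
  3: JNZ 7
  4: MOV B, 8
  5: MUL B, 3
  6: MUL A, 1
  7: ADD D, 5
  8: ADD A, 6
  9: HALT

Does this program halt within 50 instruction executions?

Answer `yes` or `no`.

Answer: yes

Derivation:
Step 1: PC=0 exec 'MOV A, 3'. After: A=3 B=0 C=0 D=0 ZF=0 PC=1
Step 2: PC=1 exec 'MOV B, 6'. After: A=3 B=6 C=0 D=0 ZF=0 PC=2
Step 3: PC=2 exec 'SUB A, B'. After: A=-3 B=6 C=0 D=0 ZF=0 PC=3
Step 4: PC=3 exec 'JNZ 7'. After: A=-3 B=6 C=0 D=0 ZF=0 PC=7
Step 5: PC=7 exec 'ADD D, 5'. After: A=-3 B=6 C=0 D=5 ZF=0 PC=8
Step 6: PC=8 exec 'ADD A, 6'. After: A=3 B=6 C=0 D=5 ZF=0 PC=9
Step 7: PC=9 exec 'HALT'. After: A=3 B=6 C=0 D=5 ZF=0 PC=9 HALTED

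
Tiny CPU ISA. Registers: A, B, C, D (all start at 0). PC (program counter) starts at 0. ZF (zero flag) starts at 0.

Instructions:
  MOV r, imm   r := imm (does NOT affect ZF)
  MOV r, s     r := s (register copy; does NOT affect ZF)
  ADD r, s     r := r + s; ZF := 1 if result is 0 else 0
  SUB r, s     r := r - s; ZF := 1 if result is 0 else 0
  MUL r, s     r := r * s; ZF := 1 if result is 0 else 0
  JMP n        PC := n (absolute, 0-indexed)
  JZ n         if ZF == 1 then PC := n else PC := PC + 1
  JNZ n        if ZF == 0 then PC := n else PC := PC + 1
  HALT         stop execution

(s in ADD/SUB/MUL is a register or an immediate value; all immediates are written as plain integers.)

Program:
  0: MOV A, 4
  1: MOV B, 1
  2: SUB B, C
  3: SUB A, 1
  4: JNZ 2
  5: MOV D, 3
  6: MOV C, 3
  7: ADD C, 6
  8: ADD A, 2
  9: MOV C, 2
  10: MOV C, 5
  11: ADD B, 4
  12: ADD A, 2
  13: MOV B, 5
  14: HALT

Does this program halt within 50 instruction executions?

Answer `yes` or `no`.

Step 1: PC=0 exec 'MOV A, 4'. After: A=4 B=0 C=0 D=0 ZF=0 PC=1
Step 2: PC=1 exec 'MOV B, 1'. After: A=4 B=1 C=0 D=0 ZF=0 PC=2
Step 3: PC=2 exec 'SUB B, C'. After: A=4 B=1 C=0 D=0 ZF=0 PC=3
Step 4: PC=3 exec 'SUB A, 1'. After: A=3 B=1 C=0 D=0 ZF=0 PC=4
Step 5: PC=4 exec 'JNZ 2'. After: A=3 B=1 C=0 D=0 ZF=0 PC=2
Step 6: PC=2 exec 'SUB B, C'. After: A=3 B=1 C=0 D=0 ZF=0 PC=3
Step 7: PC=3 exec 'SUB A, 1'. After: A=2 B=1 C=0 D=0 ZF=0 PC=4
Step 8: PC=4 exec 'JNZ 2'. After: A=2 B=1 C=0 D=0 ZF=0 PC=2
Step 9: PC=2 exec 'SUB B, C'. After: A=2 B=1 C=0 D=0 ZF=0 PC=3
Step 10: PC=3 exec 'SUB A, 1'. After: A=1 B=1 C=0 D=0 ZF=0 PC=4
Step 11: PC=4 exec 'JNZ 2'. After: A=1 B=1 C=0 D=0 ZF=0 PC=2
Step 12: PC=2 exec 'SUB B, C'. After: A=1 B=1 C=0 D=0 ZF=0 PC=3
Step 13: PC=3 exec 'SUB A, 1'. After: A=0 B=1 C=0 D=0 ZF=1 PC=4
Step 14: PC=4 exec 'JNZ 2'. After: A=0 B=1 C=0 D=0 ZF=1 PC=5
Step 15: PC=5 exec 'MOV D, 3'. After: A=0 B=1 C=0 D=3 ZF=1 PC=6
Step 16: PC=6 exec 'MOV C, 3'. After: A=0 B=1 C=3 D=3 ZF=1 PC=7
Step 17: PC=7 exec 'ADD C, 6'. After: A=0 B=1 C=9 D=3 ZF=0 PC=8
Step 18: PC=8 exec 'ADD A, 2'. After: A=2 B=1 C=9 D=3 ZF=0 PC=9
Step 19: PC=9 exec 'MOV C, 2'. After: A=2 B=1 C=2 D=3 ZF=0 PC=10
Step 20: PC=10 exec 'MOV C, 5'. After: A=2 B=1 C=5 D=3 ZF=0 PC=11
Step 21: PC=11 exec 'ADD B, 4'. After: A=2 B=5 C=5 D=3 ZF=0 PC=12
Step 22: PC=12 exec 'ADD A, 2'. After: A=4 B=5 C=5 D=3 ZF=0 PC=13
Step 23: PC=13 exec 'MOV B, 5'. After: A=4 B=5 C=5 D=3 ZF=0 PC=14
Step 24: PC=14 exec 'HALT'. After: A=4 B=5 C=5 D=3 ZF=0 PC=14 HALTED

Answer: yes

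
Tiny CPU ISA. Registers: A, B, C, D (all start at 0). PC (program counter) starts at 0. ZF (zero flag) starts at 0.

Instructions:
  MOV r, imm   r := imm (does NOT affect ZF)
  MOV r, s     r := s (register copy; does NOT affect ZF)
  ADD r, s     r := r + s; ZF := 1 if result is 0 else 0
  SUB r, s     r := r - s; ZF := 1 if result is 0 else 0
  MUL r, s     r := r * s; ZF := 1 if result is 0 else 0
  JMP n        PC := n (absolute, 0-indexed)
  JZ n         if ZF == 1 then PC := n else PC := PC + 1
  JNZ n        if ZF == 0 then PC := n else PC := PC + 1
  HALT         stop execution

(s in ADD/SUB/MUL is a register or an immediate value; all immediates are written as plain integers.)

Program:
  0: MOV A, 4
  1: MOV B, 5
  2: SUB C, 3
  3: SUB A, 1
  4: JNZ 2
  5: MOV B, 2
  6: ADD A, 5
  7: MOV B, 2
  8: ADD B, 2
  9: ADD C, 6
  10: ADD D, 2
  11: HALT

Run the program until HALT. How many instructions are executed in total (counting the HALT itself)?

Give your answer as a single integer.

Step 1: PC=0 exec 'MOV A, 4'. After: A=4 B=0 C=0 D=0 ZF=0 PC=1
Step 2: PC=1 exec 'MOV B, 5'. After: A=4 B=5 C=0 D=0 ZF=0 PC=2
Step 3: PC=2 exec 'SUB C, 3'. After: A=4 B=5 C=-3 D=0 ZF=0 PC=3
Step 4: PC=3 exec 'SUB A, 1'. After: A=3 B=5 C=-3 D=0 ZF=0 PC=4
Step 5: PC=4 exec 'JNZ 2'. After: A=3 B=5 C=-3 D=0 ZF=0 PC=2
Step 6: PC=2 exec 'SUB C, 3'. After: A=3 B=5 C=-6 D=0 ZF=0 PC=3
Step 7: PC=3 exec 'SUB A, 1'. After: A=2 B=5 C=-6 D=0 ZF=0 PC=4
Step 8: PC=4 exec 'JNZ 2'. After: A=2 B=5 C=-6 D=0 ZF=0 PC=2
Step 9: PC=2 exec 'SUB C, 3'. After: A=2 B=5 C=-9 D=0 ZF=0 PC=3
Step 10: PC=3 exec 'SUB A, 1'. After: A=1 B=5 C=-9 D=0 ZF=0 PC=4
Step 11: PC=4 exec 'JNZ 2'. After: A=1 B=5 C=-9 D=0 ZF=0 PC=2
Step 12: PC=2 exec 'SUB C, 3'. After: A=1 B=5 C=-12 D=0 ZF=0 PC=3
Step 13: PC=3 exec 'SUB A, 1'. After: A=0 B=5 C=-12 D=0 ZF=1 PC=4
Step 14: PC=4 exec 'JNZ 2'. After: A=0 B=5 C=-12 D=0 ZF=1 PC=5
Step 15: PC=5 exec 'MOV B, 2'. After: A=0 B=2 C=-12 D=0 ZF=1 PC=6
Step 16: PC=6 exec 'ADD A, 5'. After: A=5 B=2 C=-12 D=0 ZF=0 PC=7
Step 17: PC=7 exec 'MOV B, 2'. After: A=5 B=2 C=-12 D=0 ZF=0 PC=8
Step 18: PC=8 exec 'ADD B, 2'. After: A=5 B=4 C=-12 D=0 ZF=0 PC=9
Step 19: PC=9 exec 'ADD C, 6'. After: A=5 B=4 C=-6 D=0 ZF=0 PC=10
Step 20: PC=10 exec 'ADD D, 2'. After: A=5 B=4 C=-6 D=2 ZF=0 PC=11
Step 21: PC=11 exec 'HALT'. After: A=5 B=4 C=-6 D=2 ZF=0 PC=11 HALTED
Total instructions executed: 21

Answer: 21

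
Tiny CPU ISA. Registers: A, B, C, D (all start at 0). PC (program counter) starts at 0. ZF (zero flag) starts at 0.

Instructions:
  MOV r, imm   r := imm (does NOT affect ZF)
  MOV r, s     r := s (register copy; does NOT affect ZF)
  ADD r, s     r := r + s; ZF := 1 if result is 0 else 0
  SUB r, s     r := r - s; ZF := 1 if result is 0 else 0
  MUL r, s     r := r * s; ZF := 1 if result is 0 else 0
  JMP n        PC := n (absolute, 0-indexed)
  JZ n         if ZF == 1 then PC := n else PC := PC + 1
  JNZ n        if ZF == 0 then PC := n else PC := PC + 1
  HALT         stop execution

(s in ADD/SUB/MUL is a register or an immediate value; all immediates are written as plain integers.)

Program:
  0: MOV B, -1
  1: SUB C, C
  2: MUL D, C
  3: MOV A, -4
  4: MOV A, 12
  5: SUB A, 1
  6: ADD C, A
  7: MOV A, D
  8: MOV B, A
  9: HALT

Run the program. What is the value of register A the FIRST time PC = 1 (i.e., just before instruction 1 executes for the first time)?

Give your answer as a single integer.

Step 1: PC=0 exec 'MOV B, -1'. After: A=0 B=-1 C=0 D=0 ZF=0 PC=1
First time PC=1: A=0

0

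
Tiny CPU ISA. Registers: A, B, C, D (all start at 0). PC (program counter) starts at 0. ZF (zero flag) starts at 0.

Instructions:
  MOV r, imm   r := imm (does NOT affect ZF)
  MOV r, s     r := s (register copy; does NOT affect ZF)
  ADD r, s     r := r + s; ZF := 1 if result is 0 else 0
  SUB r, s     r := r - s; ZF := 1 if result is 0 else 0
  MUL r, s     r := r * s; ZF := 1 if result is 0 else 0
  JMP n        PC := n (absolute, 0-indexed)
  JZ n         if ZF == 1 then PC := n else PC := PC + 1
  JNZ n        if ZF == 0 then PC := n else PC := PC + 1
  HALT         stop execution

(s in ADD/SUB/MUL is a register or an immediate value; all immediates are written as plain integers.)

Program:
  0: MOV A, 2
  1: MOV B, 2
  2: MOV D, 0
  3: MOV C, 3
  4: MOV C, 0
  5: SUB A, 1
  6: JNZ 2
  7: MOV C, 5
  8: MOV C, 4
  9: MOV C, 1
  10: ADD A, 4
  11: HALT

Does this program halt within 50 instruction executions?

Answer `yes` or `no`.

Step 1: PC=0 exec 'MOV A, 2'. After: A=2 B=0 C=0 D=0 ZF=0 PC=1
Step 2: PC=1 exec 'MOV B, 2'. After: A=2 B=2 C=0 D=0 ZF=0 PC=2
Step 3: PC=2 exec 'MOV D, 0'. After: A=2 B=2 C=0 D=0 ZF=0 PC=3
Step 4: PC=3 exec 'MOV C, 3'. After: A=2 B=2 C=3 D=0 ZF=0 PC=4
Step 5: PC=4 exec 'MOV C, 0'. After: A=2 B=2 C=0 D=0 ZF=0 PC=5
Step 6: PC=5 exec 'SUB A, 1'. After: A=1 B=2 C=0 D=0 ZF=0 PC=6
Step 7: PC=6 exec 'JNZ 2'. After: A=1 B=2 C=0 D=0 ZF=0 PC=2
Step 8: PC=2 exec 'MOV D, 0'. After: A=1 B=2 C=0 D=0 ZF=0 PC=3
Step 9: PC=3 exec 'MOV C, 3'. After: A=1 B=2 C=3 D=0 ZF=0 PC=4
Step 10: PC=4 exec 'MOV C, 0'. After: A=1 B=2 C=0 D=0 ZF=0 PC=5
Step 11: PC=5 exec 'SUB A, 1'. After: A=0 B=2 C=0 D=0 ZF=1 PC=6
Step 12: PC=6 exec 'JNZ 2'. After: A=0 B=2 C=0 D=0 ZF=1 PC=7
Step 13: PC=7 exec 'MOV C, 5'. After: A=0 B=2 C=5 D=0 ZF=1 PC=8
Step 14: PC=8 exec 'MOV C, 4'. After: A=0 B=2 C=4 D=0 ZF=1 PC=9
Step 15: PC=9 exec 'MOV C, 1'. After: A=0 B=2 C=1 D=0 ZF=1 PC=10
Step 16: PC=10 exec 'ADD A, 4'. After: A=4 B=2 C=1 D=0 ZF=0 PC=11
Step 17: PC=11 exec 'HALT'. After: A=4 B=2 C=1 D=0 ZF=0 PC=11 HALTED

Answer: yes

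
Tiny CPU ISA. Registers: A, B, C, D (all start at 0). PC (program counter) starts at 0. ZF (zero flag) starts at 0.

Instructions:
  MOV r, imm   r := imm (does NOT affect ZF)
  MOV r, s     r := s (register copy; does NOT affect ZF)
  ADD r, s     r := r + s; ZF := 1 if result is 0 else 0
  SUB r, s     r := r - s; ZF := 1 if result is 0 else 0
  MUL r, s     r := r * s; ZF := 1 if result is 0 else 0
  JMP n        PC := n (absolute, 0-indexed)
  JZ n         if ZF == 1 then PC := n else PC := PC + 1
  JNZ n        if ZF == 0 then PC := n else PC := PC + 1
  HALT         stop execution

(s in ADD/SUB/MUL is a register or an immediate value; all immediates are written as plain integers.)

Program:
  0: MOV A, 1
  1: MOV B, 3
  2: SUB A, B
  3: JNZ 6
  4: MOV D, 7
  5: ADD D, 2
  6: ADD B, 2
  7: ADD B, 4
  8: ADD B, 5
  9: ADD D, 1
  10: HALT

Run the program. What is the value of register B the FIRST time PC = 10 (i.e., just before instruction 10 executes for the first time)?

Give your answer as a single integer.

Step 1: PC=0 exec 'MOV A, 1'. After: A=1 B=0 C=0 D=0 ZF=0 PC=1
Step 2: PC=1 exec 'MOV B, 3'. After: A=1 B=3 C=0 D=0 ZF=0 PC=2
Step 3: PC=2 exec 'SUB A, B'. After: A=-2 B=3 C=0 D=0 ZF=0 PC=3
Step 4: PC=3 exec 'JNZ 6'. After: A=-2 B=3 C=0 D=0 ZF=0 PC=6
Step 5: PC=6 exec 'ADD B, 2'. After: A=-2 B=5 C=0 D=0 ZF=0 PC=7
Step 6: PC=7 exec 'ADD B, 4'. After: A=-2 B=9 C=0 D=0 ZF=0 PC=8
Step 7: PC=8 exec 'ADD B, 5'. After: A=-2 B=14 C=0 D=0 ZF=0 PC=9
Step 8: PC=9 exec 'ADD D, 1'. After: A=-2 B=14 C=0 D=1 ZF=0 PC=10
First time PC=10: B=14

14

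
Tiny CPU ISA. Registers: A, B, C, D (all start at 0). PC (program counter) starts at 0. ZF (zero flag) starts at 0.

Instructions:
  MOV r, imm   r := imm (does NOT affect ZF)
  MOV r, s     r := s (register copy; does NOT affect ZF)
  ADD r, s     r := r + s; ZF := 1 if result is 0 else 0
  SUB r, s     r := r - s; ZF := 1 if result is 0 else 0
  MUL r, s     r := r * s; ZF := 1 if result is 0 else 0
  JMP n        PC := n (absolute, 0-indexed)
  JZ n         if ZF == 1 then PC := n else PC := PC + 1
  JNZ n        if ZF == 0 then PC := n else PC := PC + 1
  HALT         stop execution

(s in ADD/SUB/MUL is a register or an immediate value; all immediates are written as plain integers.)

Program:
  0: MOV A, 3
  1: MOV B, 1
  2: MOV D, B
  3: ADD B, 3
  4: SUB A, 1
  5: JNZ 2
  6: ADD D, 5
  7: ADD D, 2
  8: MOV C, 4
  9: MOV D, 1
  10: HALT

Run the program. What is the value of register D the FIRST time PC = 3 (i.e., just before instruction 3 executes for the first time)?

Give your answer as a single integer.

Step 1: PC=0 exec 'MOV A, 3'. After: A=3 B=0 C=0 D=0 ZF=0 PC=1
Step 2: PC=1 exec 'MOV B, 1'. After: A=3 B=1 C=0 D=0 ZF=0 PC=2
Step 3: PC=2 exec 'MOV D, B'. After: A=3 B=1 C=0 D=1 ZF=0 PC=3
First time PC=3: D=1

1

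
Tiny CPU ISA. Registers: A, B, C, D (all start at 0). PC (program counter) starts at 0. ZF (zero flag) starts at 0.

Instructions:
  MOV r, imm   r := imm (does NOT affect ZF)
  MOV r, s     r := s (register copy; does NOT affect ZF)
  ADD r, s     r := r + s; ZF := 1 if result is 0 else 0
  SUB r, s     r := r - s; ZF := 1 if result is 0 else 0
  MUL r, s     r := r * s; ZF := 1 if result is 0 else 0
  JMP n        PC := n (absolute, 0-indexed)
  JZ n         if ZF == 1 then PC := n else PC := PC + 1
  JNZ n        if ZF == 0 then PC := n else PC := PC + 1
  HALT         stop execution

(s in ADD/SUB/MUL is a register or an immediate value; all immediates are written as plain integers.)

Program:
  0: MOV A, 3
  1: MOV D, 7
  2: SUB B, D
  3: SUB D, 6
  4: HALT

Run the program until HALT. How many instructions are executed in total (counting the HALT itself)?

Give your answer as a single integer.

Step 1: PC=0 exec 'MOV A, 3'. After: A=3 B=0 C=0 D=0 ZF=0 PC=1
Step 2: PC=1 exec 'MOV D, 7'. After: A=3 B=0 C=0 D=7 ZF=0 PC=2
Step 3: PC=2 exec 'SUB B, D'. After: A=3 B=-7 C=0 D=7 ZF=0 PC=3
Step 4: PC=3 exec 'SUB D, 6'. After: A=3 B=-7 C=0 D=1 ZF=0 PC=4
Step 5: PC=4 exec 'HALT'. After: A=3 B=-7 C=0 D=1 ZF=0 PC=4 HALTED
Total instructions executed: 5

Answer: 5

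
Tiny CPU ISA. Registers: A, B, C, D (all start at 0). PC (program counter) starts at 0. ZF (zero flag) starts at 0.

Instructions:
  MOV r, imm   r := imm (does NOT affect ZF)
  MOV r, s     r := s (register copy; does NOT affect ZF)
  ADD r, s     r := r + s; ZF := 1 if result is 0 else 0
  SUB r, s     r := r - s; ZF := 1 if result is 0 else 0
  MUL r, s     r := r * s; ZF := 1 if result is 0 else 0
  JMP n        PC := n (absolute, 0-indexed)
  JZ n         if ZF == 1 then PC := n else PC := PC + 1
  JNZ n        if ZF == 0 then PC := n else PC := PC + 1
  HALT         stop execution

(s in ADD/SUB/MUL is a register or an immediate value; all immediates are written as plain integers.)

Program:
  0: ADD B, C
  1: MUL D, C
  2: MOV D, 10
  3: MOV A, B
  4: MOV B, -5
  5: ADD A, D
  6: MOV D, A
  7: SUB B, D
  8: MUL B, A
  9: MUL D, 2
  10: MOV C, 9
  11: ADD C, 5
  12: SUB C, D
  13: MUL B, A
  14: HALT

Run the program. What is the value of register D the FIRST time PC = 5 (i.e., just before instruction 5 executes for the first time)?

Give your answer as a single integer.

Step 1: PC=0 exec 'ADD B, C'. After: A=0 B=0 C=0 D=0 ZF=1 PC=1
Step 2: PC=1 exec 'MUL D, C'. After: A=0 B=0 C=0 D=0 ZF=1 PC=2
Step 3: PC=2 exec 'MOV D, 10'. After: A=0 B=0 C=0 D=10 ZF=1 PC=3
Step 4: PC=3 exec 'MOV A, B'. After: A=0 B=0 C=0 D=10 ZF=1 PC=4
Step 5: PC=4 exec 'MOV B, -5'. After: A=0 B=-5 C=0 D=10 ZF=1 PC=5
First time PC=5: D=10

10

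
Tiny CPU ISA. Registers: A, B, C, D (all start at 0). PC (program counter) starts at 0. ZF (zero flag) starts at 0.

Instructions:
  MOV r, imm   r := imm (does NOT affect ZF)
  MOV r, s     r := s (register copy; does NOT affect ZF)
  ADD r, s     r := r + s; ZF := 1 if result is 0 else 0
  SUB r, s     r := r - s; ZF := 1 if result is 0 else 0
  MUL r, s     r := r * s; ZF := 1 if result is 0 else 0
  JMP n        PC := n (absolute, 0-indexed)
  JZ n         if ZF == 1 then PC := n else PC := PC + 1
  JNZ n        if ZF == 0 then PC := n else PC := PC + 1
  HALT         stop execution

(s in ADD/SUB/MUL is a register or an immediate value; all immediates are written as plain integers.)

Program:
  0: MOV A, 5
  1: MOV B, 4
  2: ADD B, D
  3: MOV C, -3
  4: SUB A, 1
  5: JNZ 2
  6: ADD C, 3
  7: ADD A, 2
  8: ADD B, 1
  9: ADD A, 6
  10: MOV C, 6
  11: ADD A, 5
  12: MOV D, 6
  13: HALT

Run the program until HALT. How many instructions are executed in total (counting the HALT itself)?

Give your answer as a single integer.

Step 1: PC=0 exec 'MOV A, 5'. After: A=5 B=0 C=0 D=0 ZF=0 PC=1
Step 2: PC=1 exec 'MOV B, 4'. After: A=5 B=4 C=0 D=0 ZF=0 PC=2
Step 3: PC=2 exec 'ADD B, D'. After: A=5 B=4 C=0 D=0 ZF=0 PC=3
Step 4: PC=3 exec 'MOV C, -3'. After: A=5 B=4 C=-3 D=0 ZF=0 PC=4
Step 5: PC=4 exec 'SUB A, 1'. After: A=4 B=4 C=-3 D=0 ZF=0 PC=5
Step 6: PC=5 exec 'JNZ 2'. After: A=4 B=4 C=-3 D=0 ZF=0 PC=2
Step 7: PC=2 exec 'ADD B, D'. After: A=4 B=4 C=-3 D=0 ZF=0 PC=3
Step 8: PC=3 exec 'MOV C, -3'. After: A=4 B=4 C=-3 D=0 ZF=0 PC=4
Step 9: PC=4 exec 'SUB A, 1'. After: A=3 B=4 C=-3 D=0 ZF=0 PC=5
Step 10: PC=5 exec 'JNZ 2'. After: A=3 B=4 C=-3 D=0 ZF=0 PC=2
Step 11: PC=2 exec 'ADD B, D'. After: A=3 B=4 C=-3 D=0 ZF=0 PC=3
Step 12: PC=3 exec 'MOV C, -3'. After: A=3 B=4 C=-3 D=0 ZF=0 PC=4
Step 13: PC=4 exec 'SUB A, 1'. After: A=2 B=4 C=-3 D=0 ZF=0 PC=5
Step 14: PC=5 exec 'JNZ 2'. After: A=2 B=4 C=-3 D=0 ZF=0 PC=2
Step 15: PC=2 exec 'ADD B, D'. After: A=2 B=4 C=-3 D=0 ZF=0 PC=3
Step 16: PC=3 exec 'MOV C, -3'. After: A=2 B=4 C=-3 D=0 ZF=0 PC=4
Step 17: PC=4 exec 'SUB A, 1'. After: A=1 B=4 C=-3 D=0 ZF=0 PC=5
Step 18: PC=5 exec 'JNZ 2'. After: A=1 B=4 C=-3 D=0 ZF=0 PC=2
Step 19: PC=2 exec 'ADD B, D'. After: A=1 B=4 C=-3 D=0 ZF=0 PC=3
Step 20: PC=3 exec 'MOV C, -3'. After: A=1 B=4 C=-3 D=0 ZF=0 PC=4
Step 21: PC=4 exec 'SUB A, 1'. After: A=0 B=4 C=-3 D=0 ZF=1 PC=5
Step 22: PC=5 exec 'JNZ 2'. After: A=0 B=4 C=-3 D=0 ZF=1 PC=6
Step 23: PC=6 exec 'ADD C, 3'. After: A=0 B=4 C=0 D=0 ZF=1 PC=7
Step 24: PC=7 exec 'ADD A, 2'. After: A=2 B=4 C=0 D=0 ZF=0 PC=8
Step 25: PC=8 exec 'ADD B, 1'. After: A=2 B=5 C=0 D=0 ZF=0 PC=9
Step 26: PC=9 exec 'ADD A, 6'. After: A=8 B=5 C=0 D=0 ZF=0 PC=10
Step 27: PC=10 exec 'MOV C, 6'. After: A=8 B=5 C=6 D=0 ZF=0 PC=11
Step 28: PC=11 exec 'ADD A, 5'. After: A=13 B=5 C=6 D=0 ZF=0 PC=12
Step 29: PC=12 exec 'MOV D, 6'. After: A=13 B=5 C=6 D=6 ZF=0 PC=13
Step 30: PC=13 exec 'HALT'. After: A=13 B=5 C=6 D=6 ZF=0 PC=13 HALTED
Total instructions executed: 30

Answer: 30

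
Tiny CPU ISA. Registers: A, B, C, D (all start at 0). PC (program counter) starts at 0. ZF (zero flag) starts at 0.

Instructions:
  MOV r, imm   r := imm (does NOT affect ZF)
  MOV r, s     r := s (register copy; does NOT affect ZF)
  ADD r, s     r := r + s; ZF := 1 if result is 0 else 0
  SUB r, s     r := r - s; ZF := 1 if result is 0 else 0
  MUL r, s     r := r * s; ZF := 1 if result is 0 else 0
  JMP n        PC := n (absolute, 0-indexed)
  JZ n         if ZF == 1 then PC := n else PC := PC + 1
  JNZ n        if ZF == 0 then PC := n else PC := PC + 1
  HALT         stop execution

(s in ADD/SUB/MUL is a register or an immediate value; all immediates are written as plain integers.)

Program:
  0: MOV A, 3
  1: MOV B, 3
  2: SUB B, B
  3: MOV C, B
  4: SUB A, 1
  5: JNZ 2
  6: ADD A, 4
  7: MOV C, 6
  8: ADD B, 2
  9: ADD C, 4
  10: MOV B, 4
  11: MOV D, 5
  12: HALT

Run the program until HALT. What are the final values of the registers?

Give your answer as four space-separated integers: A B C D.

Step 1: PC=0 exec 'MOV A, 3'. After: A=3 B=0 C=0 D=0 ZF=0 PC=1
Step 2: PC=1 exec 'MOV B, 3'. After: A=3 B=3 C=0 D=0 ZF=0 PC=2
Step 3: PC=2 exec 'SUB B, B'. After: A=3 B=0 C=0 D=0 ZF=1 PC=3
Step 4: PC=3 exec 'MOV C, B'. After: A=3 B=0 C=0 D=0 ZF=1 PC=4
Step 5: PC=4 exec 'SUB A, 1'. After: A=2 B=0 C=0 D=0 ZF=0 PC=5
Step 6: PC=5 exec 'JNZ 2'. After: A=2 B=0 C=0 D=0 ZF=0 PC=2
Step 7: PC=2 exec 'SUB B, B'. After: A=2 B=0 C=0 D=0 ZF=1 PC=3
Step 8: PC=3 exec 'MOV C, B'. After: A=2 B=0 C=0 D=0 ZF=1 PC=4
Step 9: PC=4 exec 'SUB A, 1'. After: A=1 B=0 C=0 D=0 ZF=0 PC=5
Step 10: PC=5 exec 'JNZ 2'. After: A=1 B=0 C=0 D=0 ZF=0 PC=2
Step 11: PC=2 exec 'SUB B, B'. After: A=1 B=0 C=0 D=0 ZF=1 PC=3
Step 12: PC=3 exec 'MOV C, B'. After: A=1 B=0 C=0 D=0 ZF=1 PC=4
Step 13: PC=4 exec 'SUB A, 1'. After: A=0 B=0 C=0 D=0 ZF=1 PC=5
Step 14: PC=5 exec 'JNZ 2'. After: A=0 B=0 C=0 D=0 ZF=1 PC=6
Step 15: PC=6 exec 'ADD A, 4'. After: A=4 B=0 C=0 D=0 ZF=0 PC=7
Step 16: PC=7 exec 'MOV C, 6'. After: A=4 B=0 C=6 D=0 ZF=0 PC=8
Step 17: PC=8 exec 'ADD B, 2'. After: A=4 B=2 C=6 D=0 ZF=0 PC=9
Step 18: PC=9 exec 'ADD C, 4'. After: A=4 B=2 C=10 D=0 ZF=0 PC=10
Step 19: PC=10 exec 'MOV B, 4'. After: A=4 B=4 C=10 D=0 ZF=0 PC=11
Step 20: PC=11 exec 'MOV D, 5'. After: A=4 B=4 C=10 D=5 ZF=0 PC=12
Step 21: PC=12 exec 'HALT'. After: A=4 B=4 C=10 D=5 ZF=0 PC=12 HALTED

Answer: 4 4 10 5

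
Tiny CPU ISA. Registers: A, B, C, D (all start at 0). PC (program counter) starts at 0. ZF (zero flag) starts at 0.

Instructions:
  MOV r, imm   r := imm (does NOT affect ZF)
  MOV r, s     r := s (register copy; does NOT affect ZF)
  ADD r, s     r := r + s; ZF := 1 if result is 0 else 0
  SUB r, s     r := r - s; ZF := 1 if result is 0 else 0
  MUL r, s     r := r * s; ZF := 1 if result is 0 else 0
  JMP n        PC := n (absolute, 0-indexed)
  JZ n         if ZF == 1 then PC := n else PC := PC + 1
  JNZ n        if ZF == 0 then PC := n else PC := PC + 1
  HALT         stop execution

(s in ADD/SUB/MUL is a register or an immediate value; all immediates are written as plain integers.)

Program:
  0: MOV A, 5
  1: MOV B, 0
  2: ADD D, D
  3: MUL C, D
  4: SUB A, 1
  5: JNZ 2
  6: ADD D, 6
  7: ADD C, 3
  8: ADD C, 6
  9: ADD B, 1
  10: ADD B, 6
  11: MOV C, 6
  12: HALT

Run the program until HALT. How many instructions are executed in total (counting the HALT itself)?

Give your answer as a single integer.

Answer: 29

Derivation:
Step 1: PC=0 exec 'MOV A, 5'. After: A=5 B=0 C=0 D=0 ZF=0 PC=1
Step 2: PC=1 exec 'MOV B, 0'. After: A=5 B=0 C=0 D=0 ZF=0 PC=2
Step 3: PC=2 exec 'ADD D, D'. After: A=5 B=0 C=0 D=0 ZF=1 PC=3
Step 4: PC=3 exec 'MUL C, D'. After: A=5 B=0 C=0 D=0 ZF=1 PC=4
Step 5: PC=4 exec 'SUB A, 1'. After: A=4 B=0 C=0 D=0 ZF=0 PC=5
Step 6: PC=5 exec 'JNZ 2'. After: A=4 B=0 C=0 D=0 ZF=0 PC=2
Step 7: PC=2 exec 'ADD D, D'. After: A=4 B=0 C=0 D=0 ZF=1 PC=3
Step 8: PC=3 exec 'MUL C, D'. After: A=4 B=0 C=0 D=0 ZF=1 PC=4
Step 9: PC=4 exec 'SUB A, 1'. After: A=3 B=0 C=0 D=0 ZF=0 PC=5
Step 10: PC=5 exec 'JNZ 2'. After: A=3 B=0 C=0 D=0 ZF=0 PC=2
Step 11: PC=2 exec 'ADD D, D'. After: A=3 B=0 C=0 D=0 ZF=1 PC=3
Step 12: PC=3 exec 'MUL C, D'. After: A=3 B=0 C=0 D=0 ZF=1 PC=4
Step 13: PC=4 exec 'SUB A, 1'. After: A=2 B=0 C=0 D=0 ZF=0 PC=5
Step 14: PC=5 exec 'JNZ 2'. After: A=2 B=0 C=0 D=0 ZF=0 PC=2
Step 15: PC=2 exec 'ADD D, D'. After: A=2 B=0 C=0 D=0 ZF=1 PC=3
Step 16: PC=3 exec 'MUL C, D'. After: A=2 B=0 C=0 D=0 ZF=1 PC=4
Step 17: PC=4 exec 'SUB A, 1'. After: A=1 B=0 C=0 D=0 ZF=0 PC=5
Step 18: PC=5 exec 'JNZ 2'. After: A=1 B=0 C=0 D=0 ZF=0 PC=2
Step 19: PC=2 exec 'ADD D, D'. After: A=1 B=0 C=0 D=0 ZF=1 PC=3
Step 20: PC=3 exec 'MUL C, D'. After: A=1 B=0 C=0 D=0 ZF=1 PC=4
Step 21: PC=4 exec 'SUB A, 1'. After: A=0 B=0 C=0 D=0 ZF=1 PC=5
Step 22: PC=5 exec 'JNZ 2'. After: A=0 B=0 C=0 D=0 ZF=1 PC=6
Step 23: PC=6 exec 'ADD D, 6'. After: A=0 B=0 C=0 D=6 ZF=0 PC=7
Step 24: PC=7 exec 'ADD C, 3'. After: A=0 B=0 C=3 D=6 ZF=0 PC=8
Step 25: PC=8 exec 'ADD C, 6'. After: A=0 B=0 C=9 D=6 ZF=0 PC=9
Step 26: PC=9 exec 'ADD B, 1'. After: A=0 B=1 C=9 D=6 ZF=0 PC=10
Step 27: PC=10 exec 'ADD B, 6'. After: A=0 B=7 C=9 D=6 ZF=0 PC=11
Step 28: PC=11 exec 'MOV C, 6'. After: A=0 B=7 C=6 D=6 ZF=0 PC=12
Step 29: PC=12 exec 'HALT'. After: A=0 B=7 C=6 D=6 ZF=0 PC=12 HALTED
Total instructions executed: 29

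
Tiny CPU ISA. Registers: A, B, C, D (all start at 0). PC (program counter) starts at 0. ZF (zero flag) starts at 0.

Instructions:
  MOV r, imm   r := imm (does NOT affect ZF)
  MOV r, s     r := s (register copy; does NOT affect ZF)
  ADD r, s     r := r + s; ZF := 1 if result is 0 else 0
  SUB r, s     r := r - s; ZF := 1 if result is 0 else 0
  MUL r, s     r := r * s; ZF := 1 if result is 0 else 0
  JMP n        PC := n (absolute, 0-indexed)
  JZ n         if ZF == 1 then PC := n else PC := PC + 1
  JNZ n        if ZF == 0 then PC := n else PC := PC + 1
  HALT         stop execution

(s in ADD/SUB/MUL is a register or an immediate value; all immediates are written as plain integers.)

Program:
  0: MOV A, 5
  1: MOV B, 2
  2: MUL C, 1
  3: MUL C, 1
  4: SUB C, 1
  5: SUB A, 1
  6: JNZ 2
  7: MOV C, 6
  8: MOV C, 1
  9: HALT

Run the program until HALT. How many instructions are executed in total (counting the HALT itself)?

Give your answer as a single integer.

Step 1: PC=0 exec 'MOV A, 5'. After: A=5 B=0 C=0 D=0 ZF=0 PC=1
Step 2: PC=1 exec 'MOV B, 2'. After: A=5 B=2 C=0 D=0 ZF=0 PC=2
Step 3: PC=2 exec 'MUL C, 1'. After: A=5 B=2 C=0 D=0 ZF=1 PC=3
Step 4: PC=3 exec 'MUL C, 1'. After: A=5 B=2 C=0 D=0 ZF=1 PC=4
Step 5: PC=4 exec 'SUB C, 1'. After: A=5 B=2 C=-1 D=0 ZF=0 PC=5
Step 6: PC=5 exec 'SUB A, 1'. After: A=4 B=2 C=-1 D=0 ZF=0 PC=6
Step 7: PC=6 exec 'JNZ 2'. After: A=4 B=2 C=-1 D=0 ZF=0 PC=2
Step 8: PC=2 exec 'MUL C, 1'. After: A=4 B=2 C=-1 D=0 ZF=0 PC=3
Step 9: PC=3 exec 'MUL C, 1'. After: A=4 B=2 C=-1 D=0 ZF=0 PC=4
Step 10: PC=4 exec 'SUB C, 1'. After: A=4 B=2 C=-2 D=0 ZF=0 PC=5
Step 11: PC=5 exec 'SUB A, 1'. After: A=3 B=2 C=-2 D=0 ZF=0 PC=6
Step 12: PC=6 exec 'JNZ 2'. After: A=3 B=2 C=-2 D=0 ZF=0 PC=2
Step 13: PC=2 exec 'MUL C, 1'. After: A=3 B=2 C=-2 D=0 ZF=0 PC=3
Step 14: PC=3 exec 'MUL C, 1'. After: A=3 B=2 C=-2 D=0 ZF=0 PC=4
Step 15: PC=4 exec 'SUB C, 1'. After: A=3 B=2 C=-3 D=0 ZF=0 PC=5
Step 16: PC=5 exec 'SUB A, 1'. After: A=2 B=2 C=-3 D=0 ZF=0 PC=6
Step 17: PC=6 exec 'JNZ 2'. After: A=2 B=2 C=-3 D=0 ZF=0 PC=2
Step 18: PC=2 exec 'MUL C, 1'. After: A=2 B=2 C=-3 D=0 ZF=0 PC=3
Step 19: PC=3 exec 'MUL C, 1'. After: A=2 B=2 C=-3 D=0 ZF=0 PC=4
Step 20: PC=4 exec 'SUB C, 1'. After: A=2 B=2 C=-4 D=0 ZF=0 PC=5
Step 21: PC=5 exec 'SUB A, 1'. After: A=1 B=2 C=-4 D=0 ZF=0 PC=6
Step 22: PC=6 exec 'JNZ 2'. After: A=1 B=2 C=-4 D=0 ZF=0 PC=2
Step 23: PC=2 exec 'MUL C, 1'. After: A=1 B=2 C=-4 D=0 ZF=0 PC=3
Step 24: PC=3 exec 'MUL C, 1'. After: A=1 B=2 C=-4 D=0 ZF=0 PC=4
Step 25: PC=4 exec 'SUB C, 1'. After: A=1 B=2 C=-5 D=0 ZF=0 PC=5
Step 26: PC=5 exec 'SUB A, 1'. After: A=0 B=2 C=-5 D=0 ZF=1 PC=6
Step 27: PC=6 exec 'JNZ 2'. After: A=0 B=2 C=-5 D=0 ZF=1 PC=7
Step 28: PC=7 exec 'MOV C, 6'. After: A=0 B=2 C=6 D=0 ZF=1 PC=8
Step 29: PC=8 exec 'MOV C, 1'. After: A=0 B=2 C=1 D=0 ZF=1 PC=9
Step 30: PC=9 exec 'HALT'. After: A=0 B=2 C=1 D=0 ZF=1 PC=9 HALTED
Total instructions executed: 30

Answer: 30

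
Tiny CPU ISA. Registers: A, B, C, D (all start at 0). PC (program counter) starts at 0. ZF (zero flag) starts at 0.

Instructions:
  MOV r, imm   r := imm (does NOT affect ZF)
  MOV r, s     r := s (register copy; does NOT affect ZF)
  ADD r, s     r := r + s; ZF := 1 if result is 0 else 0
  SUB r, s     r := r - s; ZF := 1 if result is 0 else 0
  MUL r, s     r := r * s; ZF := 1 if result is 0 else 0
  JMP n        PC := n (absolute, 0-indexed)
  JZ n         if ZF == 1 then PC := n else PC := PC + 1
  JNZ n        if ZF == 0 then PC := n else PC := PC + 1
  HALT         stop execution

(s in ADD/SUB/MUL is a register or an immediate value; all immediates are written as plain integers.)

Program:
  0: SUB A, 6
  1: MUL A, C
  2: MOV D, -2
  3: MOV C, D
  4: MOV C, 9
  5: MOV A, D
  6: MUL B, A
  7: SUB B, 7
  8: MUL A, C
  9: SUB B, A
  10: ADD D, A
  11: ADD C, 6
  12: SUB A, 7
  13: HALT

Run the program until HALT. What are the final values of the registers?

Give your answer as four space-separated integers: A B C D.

Answer: -25 11 15 -20

Derivation:
Step 1: PC=0 exec 'SUB A, 6'. After: A=-6 B=0 C=0 D=0 ZF=0 PC=1
Step 2: PC=1 exec 'MUL A, C'. After: A=0 B=0 C=0 D=0 ZF=1 PC=2
Step 3: PC=2 exec 'MOV D, -2'. After: A=0 B=0 C=0 D=-2 ZF=1 PC=3
Step 4: PC=3 exec 'MOV C, D'. After: A=0 B=0 C=-2 D=-2 ZF=1 PC=4
Step 5: PC=4 exec 'MOV C, 9'. After: A=0 B=0 C=9 D=-2 ZF=1 PC=5
Step 6: PC=5 exec 'MOV A, D'. After: A=-2 B=0 C=9 D=-2 ZF=1 PC=6
Step 7: PC=6 exec 'MUL B, A'. After: A=-2 B=0 C=9 D=-2 ZF=1 PC=7
Step 8: PC=7 exec 'SUB B, 7'. After: A=-2 B=-7 C=9 D=-2 ZF=0 PC=8
Step 9: PC=8 exec 'MUL A, C'. After: A=-18 B=-7 C=9 D=-2 ZF=0 PC=9
Step 10: PC=9 exec 'SUB B, A'. After: A=-18 B=11 C=9 D=-2 ZF=0 PC=10
Step 11: PC=10 exec 'ADD D, A'. After: A=-18 B=11 C=9 D=-20 ZF=0 PC=11
Step 12: PC=11 exec 'ADD C, 6'. After: A=-18 B=11 C=15 D=-20 ZF=0 PC=12
Step 13: PC=12 exec 'SUB A, 7'. After: A=-25 B=11 C=15 D=-20 ZF=0 PC=13
Step 14: PC=13 exec 'HALT'. After: A=-25 B=11 C=15 D=-20 ZF=0 PC=13 HALTED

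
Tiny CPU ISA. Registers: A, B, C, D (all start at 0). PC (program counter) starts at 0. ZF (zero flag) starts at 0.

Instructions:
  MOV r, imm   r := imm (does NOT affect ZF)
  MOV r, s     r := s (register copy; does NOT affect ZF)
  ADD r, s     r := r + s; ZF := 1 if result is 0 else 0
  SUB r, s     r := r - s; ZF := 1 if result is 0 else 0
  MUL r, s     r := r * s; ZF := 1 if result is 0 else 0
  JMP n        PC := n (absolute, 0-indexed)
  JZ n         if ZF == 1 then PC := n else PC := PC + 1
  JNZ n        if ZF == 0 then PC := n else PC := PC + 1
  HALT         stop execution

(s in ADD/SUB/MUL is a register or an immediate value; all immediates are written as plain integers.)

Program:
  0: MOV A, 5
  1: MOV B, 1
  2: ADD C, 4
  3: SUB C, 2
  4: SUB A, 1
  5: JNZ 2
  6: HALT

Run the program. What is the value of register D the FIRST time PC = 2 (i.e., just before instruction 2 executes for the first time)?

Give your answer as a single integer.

Step 1: PC=0 exec 'MOV A, 5'. After: A=5 B=0 C=0 D=0 ZF=0 PC=1
Step 2: PC=1 exec 'MOV B, 1'. After: A=5 B=1 C=0 D=0 ZF=0 PC=2
First time PC=2: D=0

0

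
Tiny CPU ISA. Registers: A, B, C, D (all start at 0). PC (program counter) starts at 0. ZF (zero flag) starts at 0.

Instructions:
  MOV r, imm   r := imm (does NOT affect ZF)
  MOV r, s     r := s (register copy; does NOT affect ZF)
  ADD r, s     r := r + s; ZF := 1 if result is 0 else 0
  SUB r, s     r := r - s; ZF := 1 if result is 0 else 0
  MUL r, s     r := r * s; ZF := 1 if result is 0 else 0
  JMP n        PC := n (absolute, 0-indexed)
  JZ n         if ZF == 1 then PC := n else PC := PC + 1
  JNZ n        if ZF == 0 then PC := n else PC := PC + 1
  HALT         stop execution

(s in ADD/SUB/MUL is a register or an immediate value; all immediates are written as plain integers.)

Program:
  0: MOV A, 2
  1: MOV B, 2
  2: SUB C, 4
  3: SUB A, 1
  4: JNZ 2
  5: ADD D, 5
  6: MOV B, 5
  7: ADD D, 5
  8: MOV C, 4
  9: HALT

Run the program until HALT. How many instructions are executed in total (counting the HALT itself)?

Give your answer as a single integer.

Answer: 13

Derivation:
Step 1: PC=0 exec 'MOV A, 2'. After: A=2 B=0 C=0 D=0 ZF=0 PC=1
Step 2: PC=1 exec 'MOV B, 2'. After: A=2 B=2 C=0 D=0 ZF=0 PC=2
Step 3: PC=2 exec 'SUB C, 4'. After: A=2 B=2 C=-4 D=0 ZF=0 PC=3
Step 4: PC=3 exec 'SUB A, 1'. After: A=1 B=2 C=-4 D=0 ZF=0 PC=4
Step 5: PC=4 exec 'JNZ 2'. After: A=1 B=2 C=-4 D=0 ZF=0 PC=2
Step 6: PC=2 exec 'SUB C, 4'. After: A=1 B=2 C=-8 D=0 ZF=0 PC=3
Step 7: PC=3 exec 'SUB A, 1'. After: A=0 B=2 C=-8 D=0 ZF=1 PC=4
Step 8: PC=4 exec 'JNZ 2'. After: A=0 B=2 C=-8 D=0 ZF=1 PC=5
Step 9: PC=5 exec 'ADD D, 5'. After: A=0 B=2 C=-8 D=5 ZF=0 PC=6
Step 10: PC=6 exec 'MOV B, 5'. After: A=0 B=5 C=-8 D=5 ZF=0 PC=7
Step 11: PC=7 exec 'ADD D, 5'. After: A=0 B=5 C=-8 D=10 ZF=0 PC=8
Step 12: PC=8 exec 'MOV C, 4'. After: A=0 B=5 C=4 D=10 ZF=0 PC=9
Step 13: PC=9 exec 'HALT'. After: A=0 B=5 C=4 D=10 ZF=0 PC=9 HALTED
Total instructions executed: 13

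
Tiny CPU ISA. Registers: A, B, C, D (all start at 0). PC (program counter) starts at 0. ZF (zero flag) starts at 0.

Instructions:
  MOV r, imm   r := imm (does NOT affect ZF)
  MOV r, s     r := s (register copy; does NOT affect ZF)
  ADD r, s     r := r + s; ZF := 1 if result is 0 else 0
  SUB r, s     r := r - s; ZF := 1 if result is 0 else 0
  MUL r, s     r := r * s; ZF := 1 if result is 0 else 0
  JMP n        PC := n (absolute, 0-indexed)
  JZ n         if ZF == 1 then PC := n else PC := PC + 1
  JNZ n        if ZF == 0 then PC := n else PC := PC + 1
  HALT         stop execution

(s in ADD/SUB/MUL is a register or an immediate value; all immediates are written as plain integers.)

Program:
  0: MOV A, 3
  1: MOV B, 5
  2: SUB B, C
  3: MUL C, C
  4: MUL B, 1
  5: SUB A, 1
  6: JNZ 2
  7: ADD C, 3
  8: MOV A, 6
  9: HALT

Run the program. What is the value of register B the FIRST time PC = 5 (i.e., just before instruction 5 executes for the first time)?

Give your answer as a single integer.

Step 1: PC=0 exec 'MOV A, 3'. After: A=3 B=0 C=0 D=0 ZF=0 PC=1
Step 2: PC=1 exec 'MOV B, 5'. After: A=3 B=5 C=0 D=0 ZF=0 PC=2
Step 3: PC=2 exec 'SUB B, C'. After: A=3 B=5 C=0 D=0 ZF=0 PC=3
Step 4: PC=3 exec 'MUL C, C'. After: A=3 B=5 C=0 D=0 ZF=1 PC=4
Step 5: PC=4 exec 'MUL B, 1'. After: A=3 B=5 C=0 D=0 ZF=0 PC=5
First time PC=5: B=5

5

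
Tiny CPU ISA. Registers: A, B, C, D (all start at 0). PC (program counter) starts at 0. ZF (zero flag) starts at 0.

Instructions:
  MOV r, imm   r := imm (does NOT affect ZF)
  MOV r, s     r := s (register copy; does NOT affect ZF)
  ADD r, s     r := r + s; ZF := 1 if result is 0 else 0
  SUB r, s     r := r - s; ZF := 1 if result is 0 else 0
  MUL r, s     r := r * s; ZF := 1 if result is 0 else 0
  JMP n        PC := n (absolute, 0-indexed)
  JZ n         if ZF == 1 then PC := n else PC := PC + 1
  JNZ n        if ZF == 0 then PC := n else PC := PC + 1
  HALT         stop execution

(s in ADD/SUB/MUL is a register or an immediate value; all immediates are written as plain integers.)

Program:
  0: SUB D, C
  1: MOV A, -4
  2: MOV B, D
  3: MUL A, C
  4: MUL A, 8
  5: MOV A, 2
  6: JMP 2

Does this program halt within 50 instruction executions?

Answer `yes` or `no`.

Answer: no

Derivation:
Step 1: PC=0 exec 'SUB D, C'. After: A=0 B=0 C=0 D=0 ZF=1 PC=1
Step 2: PC=1 exec 'MOV A, -4'. After: A=-4 B=0 C=0 D=0 ZF=1 PC=2
Step 3: PC=2 exec 'MOV B, D'. After: A=-4 B=0 C=0 D=0 ZF=1 PC=3
Step 4: PC=3 exec 'MUL A, C'. After: A=0 B=0 C=0 D=0 ZF=1 PC=4
Step 5: PC=4 exec 'MUL A, 8'. After: A=0 B=0 C=0 D=0 ZF=1 PC=5
Step 6: PC=5 exec 'MOV A, 2'. After: A=2 B=0 C=0 D=0 ZF=1 PC=6
Step 7: PC=6 exec 'JMP 2'. After: A=2 B=0 C=0 D=0 ZF=1 PC=2
Step 8: PC=2 exec 'MOV B, D'. After: A=2 B=0 C=0 D=0 ZF=1 PC=3
Step 9: PC=3 exec 'MUL A, C'. After: A=0 B=0 C=0 D=0 ZF=1 PC=4
State after step 9 equals state after step 4: the program is in a cycle of length 5 and will never halt.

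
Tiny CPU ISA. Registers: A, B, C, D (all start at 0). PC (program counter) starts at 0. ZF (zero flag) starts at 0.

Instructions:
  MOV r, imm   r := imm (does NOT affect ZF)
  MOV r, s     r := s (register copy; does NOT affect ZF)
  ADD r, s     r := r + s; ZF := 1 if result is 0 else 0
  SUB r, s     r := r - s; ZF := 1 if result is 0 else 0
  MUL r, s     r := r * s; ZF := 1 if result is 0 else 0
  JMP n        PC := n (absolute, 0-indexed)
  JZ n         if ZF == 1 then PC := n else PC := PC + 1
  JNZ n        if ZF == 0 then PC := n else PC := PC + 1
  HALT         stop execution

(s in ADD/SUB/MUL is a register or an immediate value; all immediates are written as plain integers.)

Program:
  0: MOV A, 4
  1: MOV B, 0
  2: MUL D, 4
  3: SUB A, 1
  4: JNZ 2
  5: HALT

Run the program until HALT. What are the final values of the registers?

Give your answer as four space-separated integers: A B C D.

Step 1: PC=0 exec 'MOV A, 4'. After: A=4 B=0 C=0 D=0 ZF=0 PC=1
Step 2: PC=1 exec 'MOV B, 0'. After: A=4 B=0 C=0 D=0 ZF=0 PC=2
Step 3: PC=2 exec 'MUL D, 4'. After: A=4 B=0 C=0 D=0 ZF=1 PC=3
Step 4: PC=3 exec 'SUB A, 1'. After: A=3 B=0 C=0 D=0 ZF=0 PC=4
Step 5: PC=4 exec 'JNZ 2'. After: A=3 B=0 C=0 D=0 ZF=0 PC=2
Step 6: PC=2 exec 'MUL D, 4'. After: A=3 B=0 C=0 D=0 ZF=1 PC=3
Step 7: PC=3 exec 'SUB A, 1'. After: A=2 B=0 C=0 D=0 ZF=0 PC=4
Step 8: PC=4 exec 'JNZ 2'. After: A=2 B=0 C=0 D=0 ZF=0 PC=2
Step 9: PC=2 exec 'MUL D, 4'. After: A=2 B=0 C=0 D=0 ZF=1 PC=3
Step 10: PC=3 exec 'SUB A, 1'. After: A=1 B=0 C=0 D=0 ZF=0 PC=4
Step 11: PC=4 exec 'JNZ 2'. After: A=1 B=0 C=0 D=0 ZF=0 PC=2
Step 12: PC=2 exec 'MUL D, 4'. After: A=1 B=0 C=0 D=0 ZF=1 PC=3
Step 13: PC=3 exec 'SUB A, 1'. After: A=0 B=0 C=0 D=0 ZF=1 PC=4
Step 14: PC=4 exec 'JNZ 2'. After: A=0 B=0 C=0 D=0 ZF=1 PC=5
Step 15: PC=5 exec 'HALT'. After: A=0 B=0 C=0 D=0 ZF=1 PC=5 HALTED

Answer: 0 0 0 0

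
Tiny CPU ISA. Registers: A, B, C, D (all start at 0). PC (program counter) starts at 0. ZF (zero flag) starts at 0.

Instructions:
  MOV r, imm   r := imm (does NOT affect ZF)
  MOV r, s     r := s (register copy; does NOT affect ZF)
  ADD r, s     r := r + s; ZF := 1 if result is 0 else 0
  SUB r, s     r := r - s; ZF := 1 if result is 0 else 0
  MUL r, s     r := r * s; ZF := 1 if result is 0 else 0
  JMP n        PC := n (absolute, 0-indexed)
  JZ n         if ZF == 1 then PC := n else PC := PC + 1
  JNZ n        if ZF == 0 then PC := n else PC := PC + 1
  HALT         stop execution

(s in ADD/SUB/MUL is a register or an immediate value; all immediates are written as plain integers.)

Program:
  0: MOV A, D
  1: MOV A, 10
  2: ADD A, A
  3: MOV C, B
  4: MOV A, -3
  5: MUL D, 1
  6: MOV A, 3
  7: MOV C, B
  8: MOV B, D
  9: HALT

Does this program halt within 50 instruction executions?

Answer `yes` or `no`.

Step 1: PC=0 exec 'MOV A, D'. After: A=0 B=0 C=0 D=0 ZF=0 PC=1
Step 2: PC=1 exec 'MOV A, 10'. After: A=10 B=0 C=0 D=0 ZF=0 PC=2
Step 3: PC=2 exec 'ADD A, A'. After: A=20 B=0 C=0 D=0 ZF=0 PC=3
Step 4: PC=3 exec 'MOV C, B'. After: A=20 B=0 C=0 D=0 ZF=0 PC=4
Step 5: PC=4 exec 'MOV A, -3'. After: A=-3 B=0 C=0 D=0 ZF=0 PC=5
Step 6: PC=5 exec 'MUL D, 1'. After: A=-3 B=0 C=0 D=0 ZF=1 PC=6
Step 7: PC=6 exec 'MOV A, 3'. After: A=3 B=0 C=0 D=0 ZF=1 PC=7
Step 8: PC=7 exec 'MOV C, B'. After: A=3 B=0 C=0 D=0 ZF=1 PC=8
Step 9: PC=8 exec 'MOV B, D'. After: A=3 B=0 C=0 D=0 ZF=1 PC=9
Step 10: PC=9 exec 'HALT'. After: A=3 B=0 C=0 D=0 ZF=1 PC=9 HALTED

Answer: yes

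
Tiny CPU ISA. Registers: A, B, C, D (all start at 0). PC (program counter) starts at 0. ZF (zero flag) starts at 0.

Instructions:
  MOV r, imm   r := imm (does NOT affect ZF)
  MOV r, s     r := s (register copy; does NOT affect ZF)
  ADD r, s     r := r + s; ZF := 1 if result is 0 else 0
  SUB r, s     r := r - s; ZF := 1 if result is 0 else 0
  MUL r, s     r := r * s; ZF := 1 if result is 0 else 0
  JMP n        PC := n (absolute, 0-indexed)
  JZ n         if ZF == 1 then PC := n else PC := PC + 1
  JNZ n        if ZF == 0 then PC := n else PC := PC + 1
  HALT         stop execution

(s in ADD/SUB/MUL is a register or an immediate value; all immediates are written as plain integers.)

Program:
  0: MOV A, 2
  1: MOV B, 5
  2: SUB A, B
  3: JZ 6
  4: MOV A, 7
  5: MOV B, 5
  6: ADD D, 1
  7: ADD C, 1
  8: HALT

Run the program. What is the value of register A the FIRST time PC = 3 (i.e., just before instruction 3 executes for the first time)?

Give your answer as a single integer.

Step 1: PC=0 exec 'MOV A, 2'. After: A=2 B=0 C=0 D=0 ZF=0 PC=1
Step 2: PC=1 exec 'MOV B, 5'. After: A=2 B=5 C=0 D=0 ZF=0 PC=2
Step 3: PC=2 exec 'SUB A, B'. After: A=-3 B=5 C=0 D=0 ZF=0 PC=3
First time PC=3: A=-3

-3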